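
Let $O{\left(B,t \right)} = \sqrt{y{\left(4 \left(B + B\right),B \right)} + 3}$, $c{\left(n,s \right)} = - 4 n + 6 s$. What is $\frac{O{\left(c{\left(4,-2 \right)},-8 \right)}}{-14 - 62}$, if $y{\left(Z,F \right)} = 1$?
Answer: $- \frac{1}{38} \approx -0.026316$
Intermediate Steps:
$O{\left(B,t \right)} = 2$ ($O{\left(B,t \right)} = \sqrt{1 + 3} = \sqrt{4} = 2$)
$\frac{O{\left(c{\left(4,-2 \right)},-8 \right)}}{-14 - 62} = \frac{1}{-14 - 62} \cdot 2 = \frac{1}{-76} \cdot 2 = \left(- \frac{1}{76}\right) 2 = - \frac{1}{38}$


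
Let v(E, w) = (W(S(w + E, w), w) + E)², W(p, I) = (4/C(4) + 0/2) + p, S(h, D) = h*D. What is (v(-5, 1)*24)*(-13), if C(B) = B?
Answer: -19968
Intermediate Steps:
S(h, D) = D*h
W(p, I) = 1 + p (W(p, I) = (4/4 + 0/2) + p = (4*(¼) + 0*(½)) + p = (1 + 0) + p = 1 + p)
v(E, w) = (1 + E + w*(E + w))² (v(E, w) = ((1 + w*(w + E)) + E)² = ((1 + w*(E + w)) + E)² = (1 + E + w*(E + w))²)
(v(-5, 1)*24)*(-13) = ((1 - 5 + 1*(-5 + 1))²*24)*(-13) = ((1 - 5 + 1*(-4))²*24)*(-13) = ((1 - 5 - 4)²*24)*(-13) = ((-8)²*24)*(-13) = (64*24)*(-13) = 1536*(-13) = -19968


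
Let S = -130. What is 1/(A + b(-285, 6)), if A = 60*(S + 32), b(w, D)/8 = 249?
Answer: -1/3888 ≈ -0.00025720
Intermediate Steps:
b(w, D) = 1992 (b(w, D) = 8*249 = 1992)
A = -5880 (A = 60*(-130 + 32) = 60*(-98) = -5880)
1/(A + b(-285, 6)) = 1/(-5880 + 1992) = 1/(-3888) = -1/3888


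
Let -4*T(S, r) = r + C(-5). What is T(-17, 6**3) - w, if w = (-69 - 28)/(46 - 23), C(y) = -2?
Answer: -2267/46 ≈ -49.283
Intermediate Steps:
T(S, r) = 1/2 - r/4 (T(S, r) = -(r - 2)/4 = -(-2 + r)/4 = 1/2 - r/4)
w = -97/23 ≈ -4.2174
T(-17, 6**3) - w = (1/2 - 1/4*6**3) - 1*(-97/23) = (1/2 - 1/4*216) + 97/23 = (1/2 - 54) + 97/23 = -107/2 + 97/23 = -2267/46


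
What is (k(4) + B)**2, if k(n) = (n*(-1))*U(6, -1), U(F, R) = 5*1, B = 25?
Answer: 25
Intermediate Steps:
U(F, R) = 5
k(n) = -5*n (k(n) = (n*(-1))*5 = -n*5 = -5*n)
(k(4) + B)**2 = (-5*4 + 25)**2 = (-20 + 25)**2 = 5**2 = 25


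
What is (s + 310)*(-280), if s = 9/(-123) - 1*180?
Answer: -1491560/41 ≈ -36380.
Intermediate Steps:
s = -7383/41 (s = 9*(-1/123) - 180 = -3/41 - 180 = -7383/41 ≈ -180.07)
(s + 310)*(-280) = (-7383/41 + 310)*(-280) = (5327/41)*(-280) = -1491560/41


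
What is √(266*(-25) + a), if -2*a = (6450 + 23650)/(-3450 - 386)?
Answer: 5*I*√19958434/274 ≈ 81.523*I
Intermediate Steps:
a = 1075/274 (a = -(6450 + 23650)/(2*(-3450 - 386)) = -15050/(-3836) = -15050*(-1)/3836 = -½*(-1075/137) = 1075/274 ≈ 3.9234)
√(266*(-25) + a) = √(266*(-25) + 1075/274) = √(-6650 + 1075/274) = √(-1821025/274) = 5*I*√19958434/274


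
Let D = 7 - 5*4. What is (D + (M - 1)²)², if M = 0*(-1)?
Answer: 144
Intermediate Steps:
M = 0
D = -13 (D = 7 - 20 = -13)
(D + (M - 1)²)² = (-13 + (0 - 1)²)² = (-13 + (-1)²)² = (-13 + 1)² = (-12)² = 144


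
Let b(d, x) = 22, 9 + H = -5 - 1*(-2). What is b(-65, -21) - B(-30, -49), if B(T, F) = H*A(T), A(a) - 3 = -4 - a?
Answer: 370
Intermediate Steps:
A(a) = -1 - a (A(a) = 3 + (-4 - a) = -1 - a)
H = -12 (H = -9 + (-5 - 1*(-2)) = -9 + (-5 + 2) = -9 - 3 = -12)
B(T, F) = 12 + 12*T (B(T, F) = -12*(-1 - T) = 12 + 12*T)
b(-65, -21) - B(-30, -49) = 22 - (12 + 12*(-30)) = 22 - (12 - 360) = 22 - 1*(-348) = 22 + 348 = 370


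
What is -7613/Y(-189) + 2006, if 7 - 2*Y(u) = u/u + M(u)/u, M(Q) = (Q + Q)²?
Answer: 756673/381 ≈ 1986.0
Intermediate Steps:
M(Q) = 4*Q² (M(Q) = (2*Q)² = 4*Q²)
Y(u) = 3 - 2*u (Y(u) = 7/2 - (u/u + (4*u²)/u)/2 = 7/2 - (1 + 4*u)/2 = 7/2 + (-½ - 2*u) = 3 - 2*u)
-7613/Y(-189) + 2006 = -7613/(3 - 2*(-189)) + 2006 = -7613/(3 + 378) + 2006 = -7613/381 + 2006 = 756673/381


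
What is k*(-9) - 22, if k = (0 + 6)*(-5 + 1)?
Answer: 194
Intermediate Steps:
k = -24 (k = 6*(-4) = -24)
k*(-9) - 22 = -24*(-9) - 22 = 216 - 22 = 194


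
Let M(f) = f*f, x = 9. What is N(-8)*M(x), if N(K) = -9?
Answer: -729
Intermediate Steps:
M(f) = f**2
N(-8)*M(x) = -9*9**2 = -9*81 = -729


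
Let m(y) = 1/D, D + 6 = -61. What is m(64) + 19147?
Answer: 1282848/67 ≈ 19147.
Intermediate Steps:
D = -67 (D = -6 - 61 = -67)
m(y) = -1/67 (m(y) = 1/(-67) = -1/67)
m(64) + 19147 = -1/67 + 19147 = 1282848/67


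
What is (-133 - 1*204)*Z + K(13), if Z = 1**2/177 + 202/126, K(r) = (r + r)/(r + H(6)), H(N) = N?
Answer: -38193298/70623 ≈ -540.81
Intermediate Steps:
K(r) = 2*r/(6 + r) (K(r) = (r + r)/(r + 6) = (2*r)/(6 + r) = 2*r/(6 + r))
Z = 5980/3717 (Z = 1*(1/177) + 202*(1/126) = 1/177 + 101/63 = 5980/3717 ≈ 1.6088)
(-133 - 1*204)*Z + K(13) = (-133 - 1*204)*(5980/3717) + 2*13/(6 + 13) = (-133 - 204)*(5980/3717) + 2*13/19 = -337*5980/3717 + 2*13*(1/19) = -2015260/3717 + 26/19 = -38193298/70623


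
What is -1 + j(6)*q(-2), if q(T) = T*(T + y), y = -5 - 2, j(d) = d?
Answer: 107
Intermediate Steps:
y = -7
q(T) = T*(-7 + T) (q(T) = T*(T - 7) = T*(-7 + T))
-1 + j(6)*q(-2) = -1 + 6*(-2*(-7 - 2)) = -1 + 6*(-2*(-9)) = -1 + 6*18 = -1 + 108 = 107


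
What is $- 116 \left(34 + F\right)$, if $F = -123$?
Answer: $10324$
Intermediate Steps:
$- 116 \left(34 + F\right) = - 116 \left(34 - 123\right) = \left(-116\right) \left(-89\right) = 10324$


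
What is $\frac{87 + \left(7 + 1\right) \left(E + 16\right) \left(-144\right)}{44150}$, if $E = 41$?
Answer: $- \frac{65577}{44150} \approx -1.4853$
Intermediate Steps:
$\frac{87 + \left(7 + 1\right) \left(E + 16\right) \left(-144\right)}{44150} = \frac{87 + \left(7 + 1\right) \left(41 + 16\right) \left(-144\right)}{44150} = \left(87 + 8 \cdot 57 \left(-144\right)\right) \frac{1}{44150} = \left(87 + 456 \left(-144\right)\right) \frac{1}{44150} = \left(87 - 65664\right) \frac{1}{44150} = \left(-65577\right) \frac{1}{44150} = - \frac{65577}{44150}$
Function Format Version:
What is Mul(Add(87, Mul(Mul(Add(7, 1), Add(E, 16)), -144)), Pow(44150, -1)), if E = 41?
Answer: Rational(-65577, 44150) ≈ -1.4853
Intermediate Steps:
Mul(Add(87, Mul(Mul(Add(7, 1), Add(E, 16)), -144)), Pow(44150, -1)) = Mul(Add(87, Mul(Mul(Add(7, 1), Add(41, 16)), -144)), Pow(44150, -1)) = Mul(Add(87, Mul(Mul(8, 57), -144)), Rational(1, 44150)) = Mul(Add(87, Mul(456, -144)), Rational(1, 44150)) = Mul(Add(87, -65664), Rational(1, 44150)) = Mul(-65577, Rational(1, 44150)) = Rational(-65577, 44150)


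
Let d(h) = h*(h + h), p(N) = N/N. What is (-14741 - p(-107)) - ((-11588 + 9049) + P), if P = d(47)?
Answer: -16621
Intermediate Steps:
p(N) = 1
d(h) = 2*h² (d(h) = h*(2*h) = 2*h²)
P = 4418 (P = 2*47² = 2*2209 = 4418)
(-14741 - p(-107)) - ((-11588 + 9049) + P) = (-14741 - 1*1) - ((-11588 + 9049) + 4418) = (-14741 - 1) - (-2539 + 4418) = -14742 - 1*1879 = -14742 - 1879 = -16621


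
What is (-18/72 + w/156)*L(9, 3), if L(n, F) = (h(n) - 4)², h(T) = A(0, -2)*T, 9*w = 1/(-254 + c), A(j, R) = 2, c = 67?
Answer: -3216262/65637 ≈ -49.001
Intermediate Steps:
w = -1/1683 (w = 1/(9*(-254 + 67)) = (⅑)/(-187) = (⅑)*(-1/187) = -1/1683 ≈ -0.00059418)
h(T) = 2*T
L(n, F) = (-4 + 2*n)² (L(n, F) = (2*n - 4)² = (-4 + 2*n)²)
(-18/72 + w/156)*L(9, 3) = (-18/72 - 1/1683/156)*(4*(-2 + 9)²) = (-18*1/72 - 1/1683*1/156)*(4*7²) = (-¼ - 1/262548)*(4*49) = -32819/131274*196 = -3216262/65637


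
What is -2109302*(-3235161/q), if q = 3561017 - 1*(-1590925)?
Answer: 1137321927937/858657 ≈ 1.3245e+6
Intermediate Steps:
q = 5151942 (q = 3561017 + 1590925 = 5151942)
-2109302*(-3235161/q) = -2109302/(5151942/(-3235161)) = -2109302/(5151942*(-1/3235161)) = -2109302/(-1717314/1078387) = -2109302*(-1078387/1717314) = 1137321927937/858657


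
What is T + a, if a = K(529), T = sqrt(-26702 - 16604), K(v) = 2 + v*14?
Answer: 7408 + I*sqrt(43306) ≈ 7408.0 + 208.1*I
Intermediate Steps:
K(v) = 2 + 14*v
T = I*sqrt(43306) (T = sqrt(-43306) = I*sqrt(43306) ≈ 208.1*I)
a = 7408 (a = 2 + 14*529 = 2 + 7406 = 7408)
T + a = I*sqrt(43306) + 7408 = 7408 + I*sqrt(43306)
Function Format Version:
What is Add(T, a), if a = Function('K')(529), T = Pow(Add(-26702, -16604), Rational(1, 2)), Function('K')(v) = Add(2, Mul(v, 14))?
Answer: Add(7408, Mul(I, Pow(43306, Rational(1, 2)))) ≈ Add(7408.0, Mul(208.10, I))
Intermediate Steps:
Function('K')(v) = Add(2, Mul(14, v))
T = Mul(I, Pow(43306, Rational(1, 2))) (T = Pow(-43306, Rational(1, 2)) = Mul(I, Pow(43306, Rational(1, 2))) ≈ Mul(208.10, I))
a = 7408 (a = Add(2, Mul(14, 529)) = Add(2, 7406) = 7408)
Add(T, a) = Add(Mul(I, Pow(43306, Rational(1, 2))), 7408) = Add(7408, Mul(I, Pow(43306, Rational(1, 2))))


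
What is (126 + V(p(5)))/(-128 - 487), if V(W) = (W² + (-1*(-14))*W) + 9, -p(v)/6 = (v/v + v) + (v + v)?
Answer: -2669/205 ≈ -13.020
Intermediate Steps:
p(v) = -6 - 18*v (p(v) = -6*((v/v + v) + (v + v)) = -6*((1 + v) + 2*v) = -6*(1 + 3*v) = -6 - 18*v)
V(W) = 9 + W² + 14*W (V(W) = (W² + 14*W) + 9 = 9 + W² + 14*W)
(126 + V(p(5)))/(-128 - 487) = (126 + (9 + (-6 - 18*5)² + 14*(-6 - 18*5)))/(-128 - 487) = (126 + (9 + (-6 - 90)² + 14*(-6 - 90)))/(-615) = (126 + (9 + (-96)² + 14*(-96)))*(-1/615) = (126 + (9 + 9216 - 1344))*(-1/615) = (126 + 7881)*(-1/615) = 8007*(-1/615) = -2669/205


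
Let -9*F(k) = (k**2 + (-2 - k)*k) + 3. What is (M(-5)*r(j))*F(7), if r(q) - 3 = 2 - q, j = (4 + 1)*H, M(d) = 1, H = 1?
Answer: 0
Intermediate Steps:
j = 5 (j = (4 + 1)*1 = 5*1 = 5)
r(q) = 5 - q (r(q) = 3 + (2 - q) = 5 - q)
F(k) = -1/3 - k**2/9 - k*(-2 - k)/9 (F(k) = -((k**2 + (-2 - k)*k) + 3)/9 = -((k**2 + k*(-2 - k)) + 3)/9 = -(3 + k**2 + k*(-2 - k))/9 = -1/3 - k**2/9 - k*(-2 - k)/9)
(M(-5)*r(j))*F(7) = (1*(5 - 1*5))*(-1/3 + (2/9)*7) = (1*(5 - 5))*(-1/3 + 14/9) = (1*0)*(11/9) = 0*(11/9) = 0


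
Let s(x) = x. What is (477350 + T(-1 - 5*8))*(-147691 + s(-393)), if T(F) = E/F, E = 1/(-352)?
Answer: -255041933856221/3608 ≈ -7.0688e+10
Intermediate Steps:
E = -1/352 ≈ -0.0028409
T(F) = -1/(352*F)
(477350 + T(-1 - 5*8))*(-147691 + s(-393)) = (477350 - 1/(352*(-1 - 5*8)))*(-147691 - 393) = (477350 - 1/(352*(-1 - 40)))*(-148084) = (477350 - 1/352/(-41))*(-148084) = (477350 - 1/352*(-1/41))*(-148084) = (477350 + 1/14432)*(-148084) = (6889115201/14432)*(-148084) = -255041933856221/3608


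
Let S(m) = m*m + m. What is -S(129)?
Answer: -16770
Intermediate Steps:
S(m) = m + m**2 (S(m) = m**2 + m = m + m**2)
-S(129) = -129*(1 + 129) = -129*130 = -1*16770 = -16770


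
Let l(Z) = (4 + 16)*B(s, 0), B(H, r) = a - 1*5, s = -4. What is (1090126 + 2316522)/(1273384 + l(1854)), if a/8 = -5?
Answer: 851662/318121 ≈ 2.6772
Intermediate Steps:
a = -40 (a = 8*(-5) = -40)
B(H, r) = -45 (B(H, r) = -40 - 1*5 = -40 - 5 = -45)
l(Z) = -900 (l(Z) = (4 + 16)*(-45) = 20*(-45) = -900)
(1090126 + 2316522)/(1273384 + l(1854)) = (1090126 + 2316522)/(1273384 - 900) = 3406648/1272484 = 3406648*(1/1272484) = 851662/318121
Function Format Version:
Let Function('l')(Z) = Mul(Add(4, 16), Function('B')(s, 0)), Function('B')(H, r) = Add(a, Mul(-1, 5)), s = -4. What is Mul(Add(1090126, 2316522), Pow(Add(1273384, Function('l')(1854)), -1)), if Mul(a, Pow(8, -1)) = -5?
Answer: Rational(851662, 318121) ≈ 2.6772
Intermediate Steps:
a = -40 (a = Mul(8, -5) = -40)
Function('B')(H, r) = -45 (Function('B')(H, r) = Add(-40, Mul(-1, 5)) = Add(-40, -5) = -45)
Function('l')(Z) = -900 (Function('l')(Z) = Mul(Add(4, 16), -45) = Mul(20, -45) = -900)
Mul(Add(1090126, 2316522), Pow(Add(1273384, Function('l')(1854)), -1)) = Mul(Add(1090126, 2316522), Pow(Add(1273384, -900), -1)) = Mul(3406648, Pow(1272484, -1)) = Mul(3406648, Rational(1, 1272484)) = Rational(851662, 318121)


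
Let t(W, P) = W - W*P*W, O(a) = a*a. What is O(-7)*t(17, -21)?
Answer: 298214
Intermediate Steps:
O(a) = a²
t(W, P) = W - P*W² (t(W, P) = W - P*W*W = W - P*W²)
O(-7)*t(17, -21) = (-7)²*(17*(1 - 1*(-21)*17)) = 49*(17*(1 + 357)) = 49*(17*358) = 49*6086 = 298214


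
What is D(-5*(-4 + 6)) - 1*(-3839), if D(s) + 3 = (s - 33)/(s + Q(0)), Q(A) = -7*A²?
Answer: 38403/10 ≈ 3840.3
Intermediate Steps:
D(s) = -3 + (-33 + s)/s (D(s) = -3 + (s - 33)/(s - 7*0²) = -3 + (-33 + s)/(s - 7*0) = -3 + (-33 + s)/(s + 0) = -3 + (-33 + s)/s)
D(-5*(-4 + 6)) - 1*(-3839) = (-2 - 33*(-1/(5*(-4 + 6)))) - 1*(-3839) = (-2 - 33/((-5*2))) + 3839 = (-2 - 33/(-10)) + 3839 = (-2 - 33*(-⅒)) + 3839 = (-2 + 33/10) + 3839 = 13/10 + 3839 = 38403/10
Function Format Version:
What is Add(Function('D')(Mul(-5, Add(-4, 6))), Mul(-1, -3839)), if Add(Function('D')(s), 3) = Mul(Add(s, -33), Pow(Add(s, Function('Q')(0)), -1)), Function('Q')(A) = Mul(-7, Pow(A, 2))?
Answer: Rational(38403, 10) ≈ 3840.3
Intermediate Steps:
Function('D')(s) = Add(-3, Mul(Pow(s, -1), Add(-33, s))) (Function('D')(s) = Add(-3, Mul(Add(s, -33), Pow(Add(s, Mul(-7, Pow(0, 2))), -1))) = Add(-3, Mul(Add(-33, s), Pow(Add(s, Mul(-7, 0)), -1))) = Add(-3, Mul(Add(-33, s), Pow(Add(s, 0), -1))) = Add(-3, Mul(Add(-33, s), Pow(s, -1))) = Add(-3, Mul(Pow(s, -1), Add(-33, s))))
Add(Function('D')(Mul(-5, Add(-4, 6))), Mul(-1, -3839)) = Add(Add(-2, Mul(-33, Pow(Mul(-5, Add(-4, 6)), -1))), Mul(-1, -3839)) = Add(Add(-2, Mul(-33, Pow(Mul(-5, 2), -1))), 3839) = Add(Add(-2, Mul(-33, Pow(-10, -1))), 3839) = Add(Add(-2, Mul(-33, Rational(-1, 10))), 3839) = Add(Add(-2, Rational(33, 10)), 3839) = Add(Rational(13, 10), 3839) = Rational(38403, 10)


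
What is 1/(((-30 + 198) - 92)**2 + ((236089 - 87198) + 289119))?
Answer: 1/443786 ≈ 2.2533e-6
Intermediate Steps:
1/(((-30 + 198) - 92)**2 + ((236089 - 87198) + 289119)) = 1/((168 - 92)**2 + (148891 + 289119)) = 1/(76**2 + 438010) = 1/(5776 + 438010) = 1/443786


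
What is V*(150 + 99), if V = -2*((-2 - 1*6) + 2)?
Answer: 2988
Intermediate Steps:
V = 12 (V = -2*((-2 - 6) + 2) = -2*(-8 + 2) = -2*(-6) = 12)
V*(150 + 99) = 12*(150 + 99) = 12*249 = 2988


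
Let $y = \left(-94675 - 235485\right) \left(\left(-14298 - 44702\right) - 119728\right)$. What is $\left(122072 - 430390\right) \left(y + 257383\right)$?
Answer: $-18193565801652434$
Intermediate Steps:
$y = 59008836480$ ($y = - 330160 \left(-59000 - 119728\right) = \left(-330160\right) \left(-178728\right) = 59008836480$)
$\left(122072 - 430390\right) \left(y + 257383\right) = \left(122072 - 430390\right) \left(59008836480 + 257383\right) = \left(-308318\right) 59009093863 = -18193565801652434$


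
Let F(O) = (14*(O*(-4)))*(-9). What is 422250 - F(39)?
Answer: 402594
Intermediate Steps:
F(O) = 504*O (F(O) = (14*(-4*O))*(-9) = -56*O*(-9) = 504*O)
422250 - F(39) = 422250 - 504*39 = 422250 - 1*19656 = 422250 - 19656 = 402594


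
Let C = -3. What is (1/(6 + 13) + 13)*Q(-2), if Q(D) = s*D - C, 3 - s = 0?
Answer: -744/19 ≈ -39.158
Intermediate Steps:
s = 3 (s = 3 - 1*0 = 3 + 0 = 3)
Q(D) = 3 + 3*D (Q(D) = 3*D - 1*(-3) = 3*D + 3 = 3 + 3*D)
(1/(6 + 13) + 13)*Q(-2) = (1/(6 + 13) + 13)*(3 + 3*(-2)) = (1/19 + 13)*(3 - 6) = (1/19 + 13)*(-3) = (248/19)*(-3) = -744/19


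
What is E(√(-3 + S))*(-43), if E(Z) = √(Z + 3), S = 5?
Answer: -43*√(3 + √2) ≈ -90.343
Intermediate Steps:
E(Z) = √(3 + Z)
E(√(-3 + S))*(-43) = √(3 + √(-3 + 5))*(-43) = √(3 + √2)*(-43) = -43*√(3 + √2)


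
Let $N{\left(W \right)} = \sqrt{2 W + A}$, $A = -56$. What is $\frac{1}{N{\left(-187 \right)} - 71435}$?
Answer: $- \frac{14287}{1020591931} - \frac{i \sqrt{430}}{5102959655} \approx -1.3999 \cdot 10^{-5} - 4.0636 \cdot 10^{-9} i$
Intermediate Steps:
$N{\left(W \right)} = \sqrt{-56 + 2 W}$ ($N{\left(W \right)} = \sqrt{2 W - 56} = \sqrt{-56 + 2 W}$)
$\frac{1}{N{\left(-187 \right)} - 71435} = \frac{1}{\sqrt{-56 + 2 \left(-187\right)} - 71435} = \frac{1}{\sqrt{-56 - 374} - 71435} = \frac{1}{\sqrt{-430} - 71435} = \frac{1}{i \sqrt{430} - 71435} = \frac{1}{-71435 + i \sqrt{430}}$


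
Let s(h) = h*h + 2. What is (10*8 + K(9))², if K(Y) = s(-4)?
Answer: 9604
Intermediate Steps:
s(h) = 2 + h² (s(h) = h² + 2 = 2 + h²)
K(Y) = 18 (K(Y) = 2 + (-4)² = 2 + 16 = 18)
(10*8 + K(9))² = (10*8 + 18)² = (80 + 18)² = 98² = 9604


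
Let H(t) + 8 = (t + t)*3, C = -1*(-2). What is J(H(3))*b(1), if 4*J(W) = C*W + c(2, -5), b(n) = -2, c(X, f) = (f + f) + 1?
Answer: -11/2 ≈ -5.5000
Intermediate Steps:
c(X, f) = 1 + 2*f (c(X, f) = 2*f + 1 = 1 + 2*f)
C = 2
H(t) = -8 + 6*t (H(t) = -8 + (t + t)*3 = -8 + (2*t)*3 = -8 + 6*t)
J(W) = -9/4 + W/2 (J(W) = (2*W + (1 + 2*(-5)))/4 = (2*W + (1 - 10))/4 = (2*W - 9)/4 = (-9 + 2*W)/4 = -9/4 + W/2)
J(H(3))*b(1) = (-9/4 + (-8 + 6*3)/2)*(-2) = (-9/4 + (-8 + 18)/2)*(-2) = (-9/4 + (1/2)*10)*(-2) = (-9/4 + 5)*(-2) = (11/4)*(-2) = -11/2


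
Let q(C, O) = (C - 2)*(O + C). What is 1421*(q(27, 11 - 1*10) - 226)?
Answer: 673554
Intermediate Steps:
q(C, O) = (-2 + C)*(C + O)
1421*(q(27, 11 - 1*10) - 226) = 1421*((27² - 2*27 - 2*(11 - 1*10) + 27*(11 - 1*10)) - 226) = 1421*((729 - 54 - 2*(11 - 10) + 27*(11 - 10)) - 226) = 1421*((729 - 54 - 2*1 + 27*1) - 226) = 1421*((729 - 54 - 2 + 27) - 226) = 1421*(700 - 226) = 1421*474 = 673554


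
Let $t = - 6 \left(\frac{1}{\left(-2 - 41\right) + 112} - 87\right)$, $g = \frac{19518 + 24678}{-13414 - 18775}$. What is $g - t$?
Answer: $- \frac{387413264}{740347} \approx -523.29$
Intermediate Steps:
$g = - \frac{44196}{32189}$ ($g = \frac{44196}{-32189} = 44196 \left(- \frac{1}{32189}\right) = - \frac{44196}{32189} \approx -1.373$)
$t = \frac{12004}{23}$ ($t = - 6 \left(\frac{1}{-43 + 112} - 87\right) = - 6 \left(\frac{1}{69} - 87\right) = \left(-6\right) \left(- \frac{6002}{69}\right) = \frac{12004}{23} \approx 521.91$)
$g - t = - \frac{44196}{32189} - \frac{12004}{23} = - \frac{387413264}{740347}$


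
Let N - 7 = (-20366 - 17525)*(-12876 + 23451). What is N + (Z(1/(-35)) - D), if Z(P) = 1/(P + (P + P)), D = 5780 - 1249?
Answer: -1202105582/3 ≈ -4.0070e+8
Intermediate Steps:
D = 4531
Z(P) = 1/(3*P) (Z(P) = 1/(P + 2*P) = 1/(3*P))
N = -400697318 (N = 7 + (-20366 - 17525)*(-12876 + 23451) = 7 - 37891*10575 = 7 - 400697325 = -400697318)
N + (Z(1/(-35)) - D) = -400697318 + (1/(3*(1/(-35))) - 1*4531) = -400697318 + (1/(3*(-1/35)) - 4531) = -400697318 + ((⅓)*(-35) - 4531) = -400697318 + (-35/3 - 4531) = -400697318 - 13628/3 = -1202105582/3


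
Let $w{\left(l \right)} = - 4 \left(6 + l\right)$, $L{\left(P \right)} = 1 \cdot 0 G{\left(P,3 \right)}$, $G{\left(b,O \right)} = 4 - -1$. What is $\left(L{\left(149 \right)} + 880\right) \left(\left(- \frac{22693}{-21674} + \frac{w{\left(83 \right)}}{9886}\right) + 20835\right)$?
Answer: $\frac{982193224978680}{53567291} \approx 1.8336 \cdot 10^{7}$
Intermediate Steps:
$G{\left(b,O \right)} = 5$ ($G{\left(b,O \right)} = 4 + 1 = 5$)
$L{\left(P \right)} = 0$ ($L{\left(P \right)} = 1 \cdot 0 \cdot 5 = 0 \cdot 5 = 0$)
$w{\left(l \right)} = -24 - 4 l$
$\left(L{\left(149 \right)} + 880\right) \left(\left(- \frac{22693}{-21674} + \frac{w{\left(83 \right)}}{9886}\right) + 20835\right) = \left(0 + 880\right) \left(\left(- \frac{22693}{-21674} + \frac{-24 - 332}{9886}\right) + 20835\right) = 880 \left(\left(\left(-22693\right) \left(- \frac{1}{21674}\right) + \left(-24 - 332\right) \frac{1}{9886}\right) + 20835\right) = 880 \left(\left(\frac{22693}{21674} - \frac{178}{4943}\right) + 20835\right) = 880 \left(\frac{108313527}{107134582} + 20835\right) = 880 \cdot \frac{2232257329497}{107134582} = \frac{982193224978680}{53567291}$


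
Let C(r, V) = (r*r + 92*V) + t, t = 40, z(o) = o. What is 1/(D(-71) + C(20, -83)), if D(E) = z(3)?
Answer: -1/7193 ≈ -0.00013902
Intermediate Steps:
D(E) = 3
C(r, V) = 40 + r² + 92*V (C(r, V) = (r*r + 92*V) + 40 = (r² + 92*V) + 40 = 40 + r² + 92*V)
1/(D(-71) + C(20, -83)) = 1/(3 + (40 + 20² + 92*(-83))) = 1/(3 + (40 + 400 - 7636)) = 1/(3 - 7196) = 1/(-7193) = -1/7193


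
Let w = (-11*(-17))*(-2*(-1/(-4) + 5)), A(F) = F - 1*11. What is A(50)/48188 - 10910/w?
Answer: 21461537/3861924 ≈ 5.5572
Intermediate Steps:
A(F) = -11 + F (A(F) = F - 11 = -11 + F)
w = -3927/2 (w = 187*(-2*(-1*(-¼) + 5)) = 187*(-2*(¼ + 5)) = 187*(-2*21/4) = 187*(-21/2) = -3927/2 ≈ -1963.5)
A(50)/48188 - 10910/w = (-11 + 50)/48188 - 10910/(-3927/2) = 39*(1/48188) - 10910*(-2/3927) = 39/48188 + 21820/3927 = 21461537/3861924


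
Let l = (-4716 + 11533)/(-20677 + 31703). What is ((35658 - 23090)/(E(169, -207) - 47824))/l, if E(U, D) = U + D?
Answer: -69287384/163137627 ≈ -0.42472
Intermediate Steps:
E(U, D) = D + U
l = 6817/11026 ≈ 0.61827
((35658 - 23090)/(E(169, -207) - 47824))/l = ((35658 - 23090)/((-207 + 169) - 47824))/(6817/11026) = (12568/(-38 - 47824))*(11026/6817) = (12568/(-47862))*(11026/6817) = (12568*(-1/47862))*(11026/6817) = -6284/23931*11026/6817 = -69287384/163137627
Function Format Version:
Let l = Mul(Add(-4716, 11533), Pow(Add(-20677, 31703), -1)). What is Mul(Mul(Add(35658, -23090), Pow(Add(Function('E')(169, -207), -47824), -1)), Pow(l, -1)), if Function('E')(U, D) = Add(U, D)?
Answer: Rational(-69287384, 163137627) ≈ -0.42472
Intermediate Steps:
Function('E')(U, D) = Add(D, U)
l = Rational(6817, 11026) (l = Mul(6817, Pow(11026, -1)) = Mul(6817, Rational(1, 11026)) = Rational(6817, 11026) ≈ 0.61827)
Mul(Mul(Add(35658, -23090), Pow(Add(Function('E')(169, -207), -47824), -1)), Pow(l, -1)) = Mul(Mul(Add(35658, -23090), Pow(Add(Add(-207, 169), -47824), -1)), Pow(Rational(6817, 11026), -1)) = Mul(Mul(12568, Pow(Add(-38, -47824), -1)), Rational(11026, 6817)) = Mul(Mul(12568, Pow(-47862, -1)), Rational(11026, 6817)) = Mul(Mul(12568, Rational(-1, 47862)), Rational(11026, 6817)) = Mul(Rational(-6284, 23931), Rational(11026, 6817)) = Rational(-69287384, 163137627)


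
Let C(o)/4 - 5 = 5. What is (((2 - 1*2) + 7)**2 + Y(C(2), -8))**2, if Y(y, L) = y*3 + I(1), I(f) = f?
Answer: 28900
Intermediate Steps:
C(o) = 40 (C(o) = 20 + 4*5 = 20 + 20 = 40)
Y(y, L) = 1 + 3*y (Y(y, L) = y*3 + 1 = 3*y + 1 = 1 + 3*y)
(((2 - 1*2) + 7)**2 + Y(C(2), -8))**2 = (((2 - 1*2) + 7)**2 + (1 + 3*40))**2 = (((2 - 2) + 7)**2 + (1 + 120))**2 = ((0 + 7)**2 + 121)**2 = (7**2 + 121)**2 = (49 + 121)**2 = 170**2 = 28900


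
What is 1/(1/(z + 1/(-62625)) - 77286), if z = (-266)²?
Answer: -4431094499/342461569387089 ≈ -1.2939e-5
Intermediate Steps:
z = 70756
1/(1/(z + 1/(-62625)) - 77286) = 1/(1/(70756 + 1/(-62625)) - 77286) = 1/(1/(70756 - 1/62625) - 77286) = 1/(1/(4431094499/62625) - 77286) = 1/(62625/4431094499 - 77286) = 1/(-342461569387089/4431094499) = -4431094499/342461569387089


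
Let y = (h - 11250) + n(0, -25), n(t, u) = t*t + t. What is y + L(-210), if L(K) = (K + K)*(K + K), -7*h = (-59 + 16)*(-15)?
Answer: 1155405/7 ≈ 1.6506e+5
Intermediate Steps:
n(t, u) = t + t**2 (n(t, u) = t**2 + t = t + t**2)
h = -645/7 (h = -(-59 + 16)*(-15)/7 = -(-43)*(-15)/7 = -1/7*645 = -645/7 ≈ -92.143)
L(K) = 4*K**2 (L(K) = (2*K)*(2*K) = 4*K**2)
y = -79395/7 (y = (-645/7 - 11250) + 0*(1 + 0) = -79395/7 + 0*1 = -79395/7 + 0 = -79395/7 ≈ -11342.)
y + L(-210) = -79395/7 + 4*(-210)**2 = -79395/7 + 4*44100 = -79395/7 + 176400 = 1155405/7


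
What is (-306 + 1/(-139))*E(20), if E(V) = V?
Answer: -850700/139 ≈ -6120.1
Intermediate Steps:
(-306 + 1/(-139))*E(20) = (-306 + 1/(-139))*20 = (-306 - 1/139)*20 = -42535/139*20 = -850700/139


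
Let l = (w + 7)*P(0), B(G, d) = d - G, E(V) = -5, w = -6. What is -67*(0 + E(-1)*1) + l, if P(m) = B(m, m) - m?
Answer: 335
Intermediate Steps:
P(m) = -m (P(m) = (m - m) - m = 0 - m = -m)
l = 0 (l = (-6 + 7)*(-1*0) = 1*0 = 0)
-67*(0 + E(-1)*1) + l = -67*(0 - 5*1) + 0 = -67*(0 - 5) + 0 = -67*(-5) + 0 = 335 + 0 = 335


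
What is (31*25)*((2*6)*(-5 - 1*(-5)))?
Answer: 0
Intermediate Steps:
(31*25)*((2*6)*(-5 - 1*(-5))) = 775*(12*(-5 + 5)) = 775*(12*0) = 775*0 = 0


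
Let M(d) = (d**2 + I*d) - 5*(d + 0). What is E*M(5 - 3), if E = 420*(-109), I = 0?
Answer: 274680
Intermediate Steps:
M(d) = d**2 - 5*d (M(d) = (d**2 + 0*d) - 5*(d + 0) = (d**2 + 0) - 5*d = d**2 - 5*d)
E = -45780
E*M(5 - 3) = -45780*(5 - 3)*(-5 + (5 - 3)) = -91560*(-5 + 2) = -91560*(-3) = -45780*(-6) = 274680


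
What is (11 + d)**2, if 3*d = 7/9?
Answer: 92416/729 ≈ 126.77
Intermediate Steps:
d = 7/27 (d = (7/9)/3 = (7*(1/9))/3 = (1/3)*(7/9) = 7/27 ≈ 0.25926)
(11 + d)**2 = (11 + 7/27)**2 = (304/27)**2 = 92416/729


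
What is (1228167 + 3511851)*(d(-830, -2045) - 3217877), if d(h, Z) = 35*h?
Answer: -15390492424686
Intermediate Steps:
(1228167 + 3511851)*(d(-830, -2045) - 3217877) = (1228167 + 3511851)*(35*(-830) - 3217877) = 4740018*(-29050 - 3217877) = 4740018*(-3246927) = -15390492424686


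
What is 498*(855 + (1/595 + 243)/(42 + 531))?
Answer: 48412905826/113645 ≈ 4.2600e+5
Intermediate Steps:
498*(855 + (1/595 + 243)/(42 + 531)) = 498*(855 + (1/595 + 243)/573) = 498*(855 + (144586/595)*(1/573)) = 498*(855 + 144586/340935) = 498*(291644011/340935) = 48412905826/113645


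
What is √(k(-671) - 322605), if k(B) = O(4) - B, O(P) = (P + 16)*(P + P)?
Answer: I*√321774 ≈ 567.25*I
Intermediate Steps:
O(P) = 2*P*(16 + P) (O(P) = (16 + P)*(2*P) = 2*P*(16 + P))
k(B) = 160 - B (k(B) = 2*4*(16 + 4) - B = 2*4*20 - B = 160 - B)
√(k(-671) - 322605) = √((160 - 1*(-671)) - 322605) = √((160 + 671) - 322605) = √(831 - 322605) = √(-321774) = I*√321774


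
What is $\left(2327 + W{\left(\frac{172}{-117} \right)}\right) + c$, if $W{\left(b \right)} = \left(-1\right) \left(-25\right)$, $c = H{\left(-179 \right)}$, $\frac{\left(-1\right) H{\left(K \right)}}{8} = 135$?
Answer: $1272$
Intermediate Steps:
$H{\left(K \right)} = -1080$ ($H{\left(K \right)} = \left(-8\right) 135 = -1080$)
$c = -1080$
$W{\left(b \right)} = 25$
$\left(2327 + W{\left(\frac{172}{-117} \right)}\right) + c = \left(2327 + 25\right) - 1080 = 2352 - 1080 = 1272$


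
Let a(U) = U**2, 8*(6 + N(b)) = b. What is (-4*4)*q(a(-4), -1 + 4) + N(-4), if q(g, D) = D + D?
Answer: -205/2 ≈ -102.50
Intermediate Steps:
N(b) = -6 + b/8
q(g, D) = 2*D
(-4*4)*q(a(-4), -1 + 4) + N(-4) = (-4*4)*(2*(-1 + 4)) + (-6 + (1/8)*(-4)) = -32*3 + (-6 - 1/2) = -16*6 - 13/2 = -96 - 13/2 = -205/2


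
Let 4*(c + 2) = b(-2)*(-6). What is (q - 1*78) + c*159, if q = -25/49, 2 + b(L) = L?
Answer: 27317/49 ≈ 557.49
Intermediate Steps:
b(L) = -2 + L
q = -25/49 (q = -25*1/49 = -25/49 ≈ -0.51020)
c = 4 (c = -2 + ((-2 - 2)*(-6))/4 = -2 + (-4*(-6))/4 = -2 + (¼)*24 = -2 + 6 = 4)
(q - 1*78) + c*159 = (-25/49 - 1*78) + 4*159 = (-25/49 - 78) + 636 = -3847/49 + 636 = 27317/49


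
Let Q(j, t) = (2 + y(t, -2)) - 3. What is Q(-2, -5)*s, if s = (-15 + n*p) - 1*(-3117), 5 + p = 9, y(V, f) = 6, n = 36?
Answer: 16230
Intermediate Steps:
p = 4 (p = -5 + 9 = 4)
Q(j, t) = 5 (Q(j, t) = (2 + 6) - 3 = 8 - 3 = 5)
s = 3246 (s = (-15 + 36*4) - 1*(-3117) = (-15 + 144) + 3117 = 129 + 3117 = 3246)
Q(-2, -5)*s = 5*3246 = 16230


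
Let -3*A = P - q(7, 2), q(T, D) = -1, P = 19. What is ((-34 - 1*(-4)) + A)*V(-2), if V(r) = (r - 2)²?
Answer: -1760/3 ≈ -586.67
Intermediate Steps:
A = -20/3 (A = -(19 - 1*(-1))/3 = -(19 + 1)/3 = -⅓*20 = -20/3 ≈ -6.6667)
V(r) = (-2 + r)²
((-34 - 1*(-4)) + A)*V(-2) = ((-34 - 1*(-4)) - 20/3)*(-2 - 2)² = ((-34 + 4) - 20/3)*(-4)² = (-30 - 20/3)*16 = -110/3*16 = -1760/3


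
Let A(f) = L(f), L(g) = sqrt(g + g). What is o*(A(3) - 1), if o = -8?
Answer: 8 - 8*sqrt(6) ≈ -11.596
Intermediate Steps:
L(g) = sqrt(2)*sqrt(g) (L(g) = sqrt(2*g) = sqrt(2)*sqrt(g))
A(f) = sqrt(2)*sqrt(f)
o*(A(3) - 1) = -8*(sqrt(2)*sqrt(3) - 1) = -8*(sqrt(6) - 1) = -8*(-1 + sqrt(6)) = 8 - 8*sqrt(6)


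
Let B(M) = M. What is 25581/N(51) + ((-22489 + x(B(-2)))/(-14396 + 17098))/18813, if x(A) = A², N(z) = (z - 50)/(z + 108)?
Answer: 68918654074223/16944242 ≈ 4.0674e+6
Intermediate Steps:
N(z) = (-50 + z)/(108 + z)
25581/N(51) + ((-22489 + x(B(-2)))/(-14396 + 17098))/18813 = 25581/(((-50 + 51)/(108 + 51))) + ((-22489 + (-2)²)/(-14396 + 17098))/18813 = 25581/((1/159)) + ((-22489 + 4)/2702)*(1/18813) = 25581/(((1/159)*1)) - 22485*1/2702*(1/18813) = 25581/(1/159) - 22485/2702*1/18813 = 25581*159 - 7495/16944242 = 4067379 - 7495/16944242 = 68918654074223/16944242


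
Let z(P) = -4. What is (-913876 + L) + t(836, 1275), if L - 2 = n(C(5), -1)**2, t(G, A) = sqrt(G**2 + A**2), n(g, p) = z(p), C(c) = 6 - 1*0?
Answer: -913858 + sqrt(2324521) ≈ -9.1233e+5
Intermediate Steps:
C(c) = 6 (C(c) = 6 + 0 = 6)
n(g, p) = -4
t(G, A) = sqrt(A**2 + G**2)
L = 18 (L = 2 + (-4)**2 = 2 + 16 = 18)
(-913876 + L) + t(836, 1275) = (-913876 + 18) + sqrt(1275**2 + 836**2) = -913858 + sqrt(1625625 + 698896) = -913858 + sqrt(2324521)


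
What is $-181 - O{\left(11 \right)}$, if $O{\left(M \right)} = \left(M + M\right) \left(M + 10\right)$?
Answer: $-643$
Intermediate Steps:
$O{\left(M \right)} = 2 M \left(10 + M\right)$
$-181 - O{\left(11 \right)} = -181 - 2 \cdot 11 \left(10 + 11\right) = -181 - 2 \cdot 11 \cdot 21 = -181 - 462 = -643$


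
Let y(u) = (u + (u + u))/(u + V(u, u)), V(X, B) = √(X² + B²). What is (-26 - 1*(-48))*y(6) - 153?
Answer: -219 + 66*√2 ≈ -125.66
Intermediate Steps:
V(X, B) = √(B² + X²)
y(u) = 3*u/(u + √2*√(u²)) (y(u) = (u + (u + u))/(u + √(u² + u²)) = (u + 2*u)/(u + √(2*u²)) = (3*u)/(u + √2*√(u²)) = 3*u/(u + √2*√(u²)))
(-26 - 1*(-48))*y(6) - 153 = (-26 - 1*(-48))*(3*6/(6 + √2*√(6²))) - 153 = (-26 + 48)*(3*6/(6 + √2*√36)) - 153 = 22*(3*6/(6 + √2*6)) - 153 = 22*(3*6/(6 + 6*√2)) - 153 = 22*(18/(6 + 6*√2)) - 153 = 396/(6 + 6*√2) - 153 = -153 + 396/(6 + 6*√2)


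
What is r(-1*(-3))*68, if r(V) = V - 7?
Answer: -272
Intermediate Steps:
r(V) = -7 + V
r(-1*(-3))*68 = (-7 - 1*(-3))*68 = (-7 + 3)*68 = -4*68 = -272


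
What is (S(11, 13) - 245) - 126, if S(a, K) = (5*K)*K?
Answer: 474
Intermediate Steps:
S(a, K) = 5*K²
(S(11, 13) - 245) - 126 = (5*13² - 245) - 126 = (5*169 - 245) - 126 = (845 - 245) - 126 = 600 - 126 = 474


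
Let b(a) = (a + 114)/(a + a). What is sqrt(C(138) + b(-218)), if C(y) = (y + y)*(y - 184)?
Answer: I*sqrt(150838342)/109 ≈ 112.68*I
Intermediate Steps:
b(a) = (114 + a)/(2*a) (b(a) = (114 + a)/((2*a)) = (114 + a)*(1/(2*a)) = (114 + a)/(2*a))
C(y) = 2*y*(-184 + y) (C(y) = (2*y)*(-184 + y) = 2*y*(-184 + y))
sqrt(C(138) + b(-218)) = sqrt(2*138*(-184 + 138) + (1/2)*(114 - 218)/(-218)) = sqrt(2*138*(-46) + (1/2)*(-1/218)*(-104)) = sqrt(-12696 + 26/109) = sqrt(-1383838/109) = I*sqrt(150838342)/109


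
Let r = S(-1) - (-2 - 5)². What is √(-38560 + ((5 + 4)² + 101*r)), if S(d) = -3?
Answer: 3*I*√4859 ≈ 209.12*I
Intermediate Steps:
r = -52 (r = -3 - (-2 - 5)² = -3 - 1*(-7)² = -3 - 1*49 = -3 - 49 = -52)
√(-38560 + ((5 + 4)² + 101*r)) = √(-38560 + ((5 + 4)² + 101*(-52))) = √(-38560 + (9² - 5252)) = √(-38560 + (81 - 5252)) = √(-38560 - 5171) = √(-43731) = 3*I*√4859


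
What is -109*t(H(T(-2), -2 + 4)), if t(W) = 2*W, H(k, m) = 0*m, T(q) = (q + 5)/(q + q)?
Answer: 0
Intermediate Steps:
T(q) = (5 + q)/(2*q) (T(q) = (5 + q)/((2*q)) = (5 + q)*(1/(2*q)) = (5 + q)/(2*q))
H(k, m) = 0
-109*t(H(T(-2), -2 + 4)) = -218*0 = -109*0 = 0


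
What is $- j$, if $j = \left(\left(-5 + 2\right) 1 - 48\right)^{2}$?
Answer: $-2601$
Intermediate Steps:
$j = 2601$ ($j = \left(\left(-3\right) 1 - 48\right)^{2} = \left(-3 - 48\right)^{2} = \left(-51\right)^{2} = 2601$)
$- j = \left(-1\right) 2601 = -2601$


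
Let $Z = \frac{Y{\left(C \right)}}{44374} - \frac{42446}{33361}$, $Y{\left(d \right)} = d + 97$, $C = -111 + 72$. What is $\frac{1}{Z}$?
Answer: $- \frac{740180507}{940781933} \approx -0.78677$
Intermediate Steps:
$C = -39$
$Y{\left(d \right)} = 97 + d$
$Z = - \frac{940781933}{740180507}$ ($Z = \frac{97 - 39}{44374} - \frac{42446}{33361} = 58 \cdot \frac{1}{44374} - \frac{42446}{33361} = \frac{29}{22187} - \frac{42446}{33361} = - \frac{940781933}{740180507} \approx -1.271$)
$\frac{1}{Z} = \frac{1}{- \frac{940781933}{740180507}} = - \frac{740180507}{940781933}$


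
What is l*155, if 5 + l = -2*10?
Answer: -3875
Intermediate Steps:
l = -25 (l = -5 - 2*10 = -5 - 20 = -25)
l*155 = -25*155 = -3875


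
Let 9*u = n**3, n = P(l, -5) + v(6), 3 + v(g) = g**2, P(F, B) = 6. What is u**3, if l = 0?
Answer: 286321483071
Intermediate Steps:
v(g) = -3 + g**2
n = 39 (n = 6 + (-3 + 6**2) = 6 + (-3 + 36) = 6 + 33 = 39)
u = 6591 (u = (1/9)*39**3 = (1/9)*59319 = 6591)
u**3 = 6591**3 = 286321483071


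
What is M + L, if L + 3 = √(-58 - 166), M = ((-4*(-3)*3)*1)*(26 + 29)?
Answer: 1977 + 4*I*√14 ≈ 1977.0 + 14.967*I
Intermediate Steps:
M = 1980 (M = ((12*3)*1)*55 = (36*1)*55 = 36*55 = 1980)
L = -3 + 4*I*√14 (L = -3 + √(-58 - 166) = -3 + √(-224) = -3 + 4*I*√14 ≈ -3.0 + 14.967*I)
M + L = 1980 + (-3 + 4*I*√14) = 1977 + 4*I*√14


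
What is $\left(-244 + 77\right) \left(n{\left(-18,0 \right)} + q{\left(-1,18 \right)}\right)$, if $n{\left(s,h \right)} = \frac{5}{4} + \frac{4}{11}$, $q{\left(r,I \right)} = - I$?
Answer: $\frac{120407}{44} \approx 2736.5$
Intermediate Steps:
$n{\left(s,h \right)} = \frac{71}{44}$ ($n{\left(s,h \right)} = 5 \cdot \frac{1}{4} + 4 \cdot \frac{1}{11} = \frac{5}{4} + \frac{4}{11} = \frac{71}{44}$)
$\left(-244 + 77\right) \left(n{\left(-18,0 \right)} + q{\left(-1,18 \right)}\right) = \left(-244 + 77\right) \left(\frac{71}{44} - 18\right) = - 167 \left(\frac{71}{44} - 18\right) = \left(-167\right) \left(- \frac{721}{44}\right) = \frac{120407}{44}$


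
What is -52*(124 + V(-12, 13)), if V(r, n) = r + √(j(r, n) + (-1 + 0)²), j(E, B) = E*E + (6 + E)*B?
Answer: -5824 - 52*√67 ≈ -6249.6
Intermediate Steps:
j(E, B) = E² + B*(6 + E)
V(r, n) = r + √(1 + r² + 6*n + n*r) (V(r, n) = r + √((r² + 6*n + n*r) + (-1 + 0)²) = r + √((r² + 6*n + n*r) + (-1)²) = r + √((r² + 6*n + n*r) + 1) = r + √(1 + r² + 6*n + n*r))
-52*(124 + V(-12, 13)) = -52*(124 + (-12 + √(1 + (-12)² + 6*13 + 13*(-12)))) = -52*(124 + (-12 + √(1 + 144 + 78 - 156))) = -52*(124 + (-12 + √67)) = -52*(112 + √67) = -5824 - 52*√67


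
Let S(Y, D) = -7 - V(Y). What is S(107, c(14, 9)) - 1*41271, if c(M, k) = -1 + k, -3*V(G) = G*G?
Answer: -112385/3 ≈ -37462.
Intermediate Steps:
V(G) = -G**2/3 (V(G) = -G*G/3 = -G**2/3)
S(Y, D) = -7 + Y**2/3 (S(Y, D) = -7 - (-1)*Y**2/3 = -7 + Y**2/3)
S(107, c(14, 9)) - 1*41271 = (-7 + (1/3)*107**2) - 1*41271 = (-7 + (1/3)*11449) - 41271 = (-7 + 11449/3) - 41271 = 11428/3 - 41271 = -112385/3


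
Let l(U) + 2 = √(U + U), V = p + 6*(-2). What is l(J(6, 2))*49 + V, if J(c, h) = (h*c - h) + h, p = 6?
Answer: -104 + 98*√6 ≈ 136.05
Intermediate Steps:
J(c, h) = c*h (J(c, h) = (c*h - h) + h = (-h + c*h) + h = c*h)
V = -6 (V = 6 + 6*(-2) = 6 - 12 = -6)
l(U) = -2 + √2*√U (l(U) = -2 + √(U + U) = -2 + √(2*U) = -2 + √2*√U)
l(J(6, 2))*49 + V = (-2 + √2*√(6*2))*49 - 6 = (-2 + √2*√12)*49 - 6 = (-2 + √2*(2*√3))*49 - 6 = (-2 + 2*√6)*49 - 6 = (-98 + 98*√6) - 6 = -104 + 98*√6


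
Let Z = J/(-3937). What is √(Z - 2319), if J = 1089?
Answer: 4*I*√2246794719/3937 ≈ 48.159*I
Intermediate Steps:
Z = -1089/3937 (Z = 1089/(-3937) = 1089*(-1/3937) = -1089/3937 ≈ -0.27661)
√(Z - 2319) = √(-1089/3937 - 2319) = √(-9130992/3937) = 4*I*√2246794719/3937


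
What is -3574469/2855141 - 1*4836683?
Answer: -13809415511772/2855141 ≈ -4.8367e+6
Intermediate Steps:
-3574469/2855141 - 1*4836683 = -3574469*1/2855141 - 4836683 = -3574469/2855141 - 4836683 = -13809415511772/2855141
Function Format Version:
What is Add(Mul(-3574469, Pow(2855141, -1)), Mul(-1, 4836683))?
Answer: Rational(-13809415511772, 2855141) ≈ -4.8367e+6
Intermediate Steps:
Add(Mul(-3574469, Pow(2855141, -1)), Mul(-1, 4836683)) = Add(Mul(-3574469, Rational(1, 2855141)), -4836683) = Add(Rational(-3574469, 2855141), -4836683) = Rational(-13809415511772, 2855141)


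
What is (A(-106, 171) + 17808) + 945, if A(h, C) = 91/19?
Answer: 356398/19 ≈ 18758.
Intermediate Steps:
A(h, C) = 91/19 (A(h, C) = 91*(1/19) = 91/19)
(A(-106, 171) + 17808) + 945 = (91/19 + 17808) + 945 = 338443/19 + 945 = 356398/19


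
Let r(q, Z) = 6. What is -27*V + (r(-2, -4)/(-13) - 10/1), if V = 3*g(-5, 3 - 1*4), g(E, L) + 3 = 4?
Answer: -1189/13 ≈ -91.462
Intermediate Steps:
g(E, L) = 1 (g(E, L) = -3 + 4 = 1)
V = 3 (V = 3*1 = 3)
-27*V + (r(-2, -4)/(-13) - 10/1) = -27*3 + (6/(-13) - 10/1) = -81 + (6*(-1/13) - 10*1) = -81 + (-6/13 - 10) = -81 - 136/13 = -1189/13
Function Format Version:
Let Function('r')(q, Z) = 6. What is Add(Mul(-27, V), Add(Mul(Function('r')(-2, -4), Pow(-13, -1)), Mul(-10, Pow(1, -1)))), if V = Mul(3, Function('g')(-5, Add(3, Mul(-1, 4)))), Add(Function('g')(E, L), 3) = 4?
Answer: Rational(-1189, 13) ≈ -91.462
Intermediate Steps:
Function('g')(E, L) = 1 (Function('g')(E, L) = Add(-3, 4) = 1)
V = 3 (V = Mul(3, 1) = 3)
Add(Mul(-27, V), Add(Mul(Function('r')(-2, -4), Pow(-13, -1)), Mul(-10, Pow(1, -1)))) = Add(Mul(-27, 3), Add(Mul(6, Pow(-13, -1)), Mul(-10, Pow(1, -1)))) = Add(-81, Add(Mul(6, Rational(-1, 13)), Mul(-10, 1))) = Add(-81, Add(Rational(-6, 13), -10)) = Add(-81, Rational(-136, 13)) = Rational(-1189, 13)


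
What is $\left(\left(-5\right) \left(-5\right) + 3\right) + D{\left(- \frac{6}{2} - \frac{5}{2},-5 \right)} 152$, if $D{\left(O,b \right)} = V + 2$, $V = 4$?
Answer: $940$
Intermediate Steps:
$D{\left(O,b \right)} = 6$ ($D{\left(O,b \right)} = 4 + 2 = 6$)
$\left(\left(-5\right) \left(-5\right) + 3\right) + D{\left(- \frac{6}{2} - \frac{5}{2},-5 \right)} 152 = \left(\left(-5\right) \left(-5\right) + 3\right) + 6 \cdot 152 = \left(25 + 3\right) + 912 = 28 + 912 = 940$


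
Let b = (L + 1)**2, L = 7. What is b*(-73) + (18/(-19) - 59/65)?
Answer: -5772211/1235 ≈ -4673.9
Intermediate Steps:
b = 64 (b = (7 + 1)**2 = 8**2 = 64)
b*(-73) + (18/(-19) - 59/65) = 64*(-73) + (18/(-19) - 59/65) = -4672 + (18*(-1/19) - 59*1/65) = -4672 + (-18/19 - 59/65) = -4672 - 2291/1235 = -5772211/1235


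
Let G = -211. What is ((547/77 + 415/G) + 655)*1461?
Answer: 15669585867/16247 ≈ 9.6446e+5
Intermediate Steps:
((547/77 + 415/G) + 655)*1461 = ((547/77 + 415/(-211)) + 655)*1461 = ((547*(1/77) + 415*(-1/211)) + 655)*1461 = ((547/77 - 415/211) + 655)*1461 = (83462/16247 + 655)*1461 = (10725247/16247)*1461 = 15669585867/16247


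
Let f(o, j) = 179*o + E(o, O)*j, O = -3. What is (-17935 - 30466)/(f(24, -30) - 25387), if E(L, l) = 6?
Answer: 48401/21271 ≈ 2.2754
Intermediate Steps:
f(o, j) = 6*j + 179*o (f(o, j) = 179*o + 6*j = 6*j + 179*o)
(-17935 - 30466)/(f(24, -30) - 25387) = (-17935 - 30466)/((6*(-30) + 179*24) - 25387) = -48401/((-180 + 4296) - 25387) = -48401/(4116 - 25387) = -48401/(-21271) = -48401*(-1/21271) = 48401/21271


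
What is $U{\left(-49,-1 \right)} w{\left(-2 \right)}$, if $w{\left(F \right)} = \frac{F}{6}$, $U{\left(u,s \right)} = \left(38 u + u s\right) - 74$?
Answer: $629$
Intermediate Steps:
$U{\left(u,s \right)} = -74 + 38 u + s u$ ($U{\left(u,s \right)} = \left(38 u + s u\right) - 74 = -74 + 38 u + s u$)
$w{\left(F \right)} = \frac{F}{6}$ ($w{\left(F \right)} = F \frac{1}{6} = \frac{F}{6}$)
$U{\left(-49,-1 \right)} w{\left(-2 \right)} = \left(-74 + 38 \left(-49\right) - -49\right) \frac{1}{6} \left(-2\right) = \left(-74 - 1862 + 49\right) \left(- \frac{1}{3}\right) = \left(-1887\right) \left(- \frac{1}{3}\right) = 629$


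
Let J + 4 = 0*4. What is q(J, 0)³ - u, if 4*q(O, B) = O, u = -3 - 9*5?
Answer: 47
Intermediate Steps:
u = -48 (u = -3 - 45 = -48)
J = -4 (J = -4 + 0*4 = -4 + 0 = -4)
q(O, B) = O/4
q(J, 0)³ - u = ((¼)*(-4))³ - 1*(-48) = (-1)³ + 48 = -1 + 48 = 47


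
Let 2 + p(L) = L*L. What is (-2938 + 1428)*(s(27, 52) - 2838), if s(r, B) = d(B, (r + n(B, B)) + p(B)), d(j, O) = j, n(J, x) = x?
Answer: 4206860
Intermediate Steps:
p(L) = -2 + L**2 (p(L) = -2 + L*L = -2 + L**2)
s(r, B) = B
(-2938 + 1428)*(s(27, 52) - 2838) = (-2938 + 1428)*(52 - 2838) = -1510*(-2786) = 4206860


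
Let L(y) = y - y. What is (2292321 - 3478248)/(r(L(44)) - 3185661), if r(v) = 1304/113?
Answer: 134009751/359978389 ≈ 0.37227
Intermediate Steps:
L(y) = 0
r(v) = 1304/113 (r(v) = 1304*(1/113) = 1304/113)
(2292321 - 3478248)/(r(L(44)) - 3185661) = (2292321 - 3478248)/(1304/113 - 3185661) = -1185927/(-359978389/113) = -1185927*(-113/359978389) = 134009751/359978389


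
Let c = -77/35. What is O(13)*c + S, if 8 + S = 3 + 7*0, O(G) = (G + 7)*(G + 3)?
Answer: -709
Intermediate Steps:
c = -11/5 (c = -77*1/35 = -11/5 ≈ -2.2000)
O(G) = (3 + G)*(7 + G) (O(G) = (7 + G)*(3 + G) = (3 + G)*(7 + G))
S = -5 (S = -8 + (3 + 7*0) = -8 + (3 + 0) = -8 + 3 = -5)
O(13)*c + S = (21 + 13² + 10*13)*(-11/5) - 5 = (21 + 169 + 130)*(-11/5) - 5 = 320*(-11/5) - 5 = -704 - 5 = -709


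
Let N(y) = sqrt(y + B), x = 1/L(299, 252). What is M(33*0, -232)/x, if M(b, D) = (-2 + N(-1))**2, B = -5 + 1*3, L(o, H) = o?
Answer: 299 - 1196*I*sqrt(3) ≈ 299.0 - 2071.5*I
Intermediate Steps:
B = -2 (B = -5 + 3 = -2)
x = 1/299 ≈ 0.0033445
N(y) = sqrt(-2 + y) (N(y) = sqrt(y - 2) = sqrt(-2 + y))
M(b, D) = (-2 + I*sqrt(3))**2 (M(b, D) = (-2 + sqrt(-2 - 1))**2 = (-2 + sqrt(-3))**2 = (-2 + I*sqrt(3))**2)
M(33*0, -232)/x = (2 - I*sqrt(3))**2/(1/299) = (2 - I*sqrt(3))**2*299 = 299*(2 - I*sqrt(3))**2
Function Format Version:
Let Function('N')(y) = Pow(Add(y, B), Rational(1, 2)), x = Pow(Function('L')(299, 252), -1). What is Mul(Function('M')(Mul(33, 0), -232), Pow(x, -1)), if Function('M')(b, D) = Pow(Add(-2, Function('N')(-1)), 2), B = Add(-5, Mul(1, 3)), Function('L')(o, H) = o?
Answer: Add(299, Mul(-1196, I, Pow(3, Rational(1, 2)))) ≈ Add(299.00, Mul(-2071.5, I))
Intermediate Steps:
B = -2 (B = Add(-5, 3) = -2)
x = Rational(1, 299) (x = Pow(299, -1) = Rational(1, 299) ≈ 0.0033445)
Function('N')(y) = Pow(Add(-2, y), Rational(1, 2)) (Function('N')(y) = Pow(Add(y, -2), Rational(1, 2)) = Pow(Add(-2, y), Rational(1, 2)))
Function('M')(b, D) = Pow(Add(-2, Mul(I, Pow(3, Rational(1, 2)))), 2) (Function('M')(b, D) = Pow(Add(-2, Pow(Add(-2, -1), Rational(1, 2))), 2) = Pow(Add(-2, Pow(-3, Rational(1, 2))), 2) = Pow(Add(-2, Mul(I, Pow(3, Rational(1, 2)))), 2))
Mul(Function('M')(Mul(33, 0), -232), Pow(x, -1)) = Mul(Pow(Add(2, Mul(-1, I, Pow(3, Rational(1, 2)))), 2), Pow(Rational(1, 299), -1)) = Mul(Pow(Add(2, Mul(-1, I, Pow(3, Rational(1, 2)))), 2), 299) = Mul(299, Pow(Add(2, Mul(-1, I, Pow(3, Rational(1, 2)))), 2))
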